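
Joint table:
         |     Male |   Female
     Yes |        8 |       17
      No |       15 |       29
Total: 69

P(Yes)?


P(Yes) = (8+17)/69 = 25/69

P(Yes) = 25/69 ≈ 36.23%


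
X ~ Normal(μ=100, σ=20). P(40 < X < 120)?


z₁=(40-100)/20=-3.0, z₂=(120-100)/20=1.0
P = Φ(1.0) - Φ(-3.0) = 0.841345 - 0.001350 = 0.839995 ≈ 0.8400

P(40 < X < 120) ≈ 0.8400


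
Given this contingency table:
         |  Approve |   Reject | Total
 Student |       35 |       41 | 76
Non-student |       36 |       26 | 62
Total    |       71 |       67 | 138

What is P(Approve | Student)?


P(Approve | Student) = 35/(35+41) = 35/76

P(Approve|Student) = 35/76 ≈ 46.05%


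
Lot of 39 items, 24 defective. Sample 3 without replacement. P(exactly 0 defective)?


Hypergeometric: C(24,0)×C(15,3)/C(39,3)
= 1×455/9139 = 35/703

P(X=0) = 35/703 ≈ 4.98%


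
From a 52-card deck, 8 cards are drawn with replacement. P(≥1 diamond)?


P(not a diamond) = 39/52 = 3/4
P(none in 8 draws) = (3/4)^8 = 6561/65536
P(≥1 diamond) = 1 - 6561/65536 = 58975/65536

P = 58975/65536 ≈ 89.99%


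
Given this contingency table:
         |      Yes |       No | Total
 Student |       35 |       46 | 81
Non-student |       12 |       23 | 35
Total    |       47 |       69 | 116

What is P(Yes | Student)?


P(Yes | Student) = 35/(35+46) = 35/81

P(Yes|Student) = 35/81 ≈ 43.21%


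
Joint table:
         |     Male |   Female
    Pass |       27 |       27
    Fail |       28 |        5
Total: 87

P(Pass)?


P(Pass) = (27+27)/87 = 54/87 = 18/29

P(Pass) = 18/29 ≈ 62.07%


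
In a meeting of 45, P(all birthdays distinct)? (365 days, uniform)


P(all different) = Π(365-i)/365 for i=0..44
= (365/365)×(364/365)×...×(321/365)
= 0.059024

P ≈ 0.0590 ≈ 5.90%


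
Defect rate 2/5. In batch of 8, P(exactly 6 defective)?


Binomial: P(X=6) = C(8,6)×p^6×(1-p)^2
= 28 × 64/15625 × 9/25 = 16128/390625

P(X=6) = 16128/390625 ≈ 4.13%


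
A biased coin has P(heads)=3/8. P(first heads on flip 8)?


Geometric: P(X=8) = (1-p)^(k-1)×p = (5/8)^7×3/8 = 234375/16777216

P(X=8) = 234375/16777216 ≈ 1.40%


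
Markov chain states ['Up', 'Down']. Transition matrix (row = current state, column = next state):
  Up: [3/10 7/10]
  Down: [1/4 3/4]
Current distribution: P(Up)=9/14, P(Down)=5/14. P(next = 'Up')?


P(next=Up) = Σᵢ P(now=i)×P(i→Up)
= 9/14×3/10 + 5/14×1/4
= 27/140 + 5/56 = 79/280

P = 79/280 ≈ 0.2821


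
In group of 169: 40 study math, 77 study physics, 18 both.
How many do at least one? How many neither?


|A∪B| = 40+77-18 = 99
Neither = 169-99 = 70

At least one: 99; Neither: 70


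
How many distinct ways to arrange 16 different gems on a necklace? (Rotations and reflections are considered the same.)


Free circular arrangements: rotations and reflections both identified.
(n-1)!/2 = 15!/2 = 1307674368000/2 = 653837184000

653837184000


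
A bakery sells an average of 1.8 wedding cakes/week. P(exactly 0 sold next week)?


Poisson(λ=1.8): P(X=0) = e^(-λ)×λ^k/k!
= e^(-1.8) × 1.8^0 / 0!
≈ 0.1652988882 × 1 / 1 ≈ 0.165299

P(X=0) ≈ 0.165299 ≈ 16.53%


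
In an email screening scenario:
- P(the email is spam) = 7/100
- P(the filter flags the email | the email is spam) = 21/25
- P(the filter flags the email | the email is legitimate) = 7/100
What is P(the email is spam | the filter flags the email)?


Using Bayes' theorem:
P(A|B) = P(B|A)·P(A) / P(B)

P(the filter flags the email) = 21/25 × 7/100 + 7/100 × 93/100
= 147/2500 + 651/10000 = 1239/10000

P(the email is spam|the filter flags the email) = (147/2500) / (1239/10000) = 28/59

P(the email is spam|the filter flags the email) = 28/59 ≈ 47.46%


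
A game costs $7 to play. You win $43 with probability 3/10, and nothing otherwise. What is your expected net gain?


E[gain] = (43-7)×3/10 + (-7)×7/10
= 54/5 - 49/10 = 59/10

Expected net gain = $59/10 ≈ $5.90


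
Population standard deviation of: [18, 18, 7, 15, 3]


Mean = 61/5
  (18-61/5)²=841/25
  (18-61/5)²=841/25
  (7-61/5)²=676/25
  (15-61/5)²=196/25
  (3-61/5)²=2116/25
Σ(x-μ)² = 934/5
σ² = (934/5)/5 = 934/25

σ = √(934/25) ≈ 6.1123


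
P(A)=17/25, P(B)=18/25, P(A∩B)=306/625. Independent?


P(A)×P(B) = 306/625
P(A∩B) = 306/625
Equal ✓ → Independent

Yes, independent


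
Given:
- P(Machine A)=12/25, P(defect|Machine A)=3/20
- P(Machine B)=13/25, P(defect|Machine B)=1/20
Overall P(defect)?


P(B) = Σ P(B|Aᵢ)×P(Aᵢ)
  3/20×12/25 = 9/125
  1/20×13/25 = 13/500
Sum = 49/500

P(defect) = 49/500 ≈ 9.80%


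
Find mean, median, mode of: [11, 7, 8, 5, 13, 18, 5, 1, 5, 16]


Sorted: [1, 5, 5, 5, 7, 8, 11, 13, 16, 18]
Mean = 89/10
Median = 15/2
Freq: {11: 1, 7: 1, 8: 1, 5: 3, 13: 1, 18: 1, 1: 1, 16: 1}
Mode: [5]

Mean=89/10, Median=15/2, Mode=5


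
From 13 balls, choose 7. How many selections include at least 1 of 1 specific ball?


Complement: C(13,7) - C(12,7) = 1716 - 792 = 924

924


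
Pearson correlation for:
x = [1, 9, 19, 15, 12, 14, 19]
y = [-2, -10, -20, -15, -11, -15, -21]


n=7, Σx=89, Σy=-94, Σxy=-1438, Σx²=1369, Σy²=1516
r = (7×(-1438) - 89×(-94))/√((7×1369 - 89²)(7×1516 - (-94)²))
= -1700/√(1662×1776) = -1700/√2951712 ≈ -1700/1718.0547 ≈ -0.9895

r ≈ -0.9895


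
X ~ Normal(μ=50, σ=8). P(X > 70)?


z = (70-50)/8 = 2.5
P(X > 70) = 1 - P(Z ≤ 2.5) = 1 - 0.9938 = 0.0062

P(X > 70) ≈ 0.0062


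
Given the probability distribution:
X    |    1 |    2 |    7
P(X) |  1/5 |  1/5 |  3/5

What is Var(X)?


E[X] = 24/5
E[X²] = 152/5
Var(X) = E[X²] - (E[X])² = 152/5 - 576/25 = 184/25

Var(X) = 184/25 ≈ 7.3600


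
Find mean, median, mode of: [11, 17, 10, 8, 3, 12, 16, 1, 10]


Sorted: [1, 3, 8, 10, 10, 11, 12, 16, 17]
Mean = 88/9
Median = 10
Freq: {11: 1, 17: 1, 10: 2, 8: 1, 3: 1, 12: 1, 16: 1, 1: 1}
Mode: [10]

Mean=88/9, Median=10, Mode=10


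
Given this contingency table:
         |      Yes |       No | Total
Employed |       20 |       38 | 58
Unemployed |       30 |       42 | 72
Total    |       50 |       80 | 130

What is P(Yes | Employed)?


P(Yes | Employed) = 20/(20+38) = 20/58 = 10/29

P(Yes|Employed) = 10/29 ≈ 34.48%


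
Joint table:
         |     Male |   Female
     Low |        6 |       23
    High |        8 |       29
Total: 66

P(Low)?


P(Low) = (6+23)/66 = 29/66

P(Low) = 29/66 ≈ 43.94%


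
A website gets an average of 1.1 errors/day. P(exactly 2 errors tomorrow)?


Poisson(λ=1.1): P(X=2) = e^(-λ)×λ^k/k!
= e^(-1.1) × 1.1^2 / 2!
≈ 0.3328710837 × 1.21 / 2 ≈ 0.201387

P(X=2) ≈ 0.201387 ≈ 20.14%


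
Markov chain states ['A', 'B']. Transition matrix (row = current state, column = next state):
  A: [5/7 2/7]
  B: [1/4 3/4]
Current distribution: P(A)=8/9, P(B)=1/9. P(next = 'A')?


P(next=A) = Σᵢ P(now=i)×P(i→A)
= 8/9×5/7 + 1/9×1/4
= 40/63 + 1/36 = 167/252

P = 167/252 ≈ 0.6627


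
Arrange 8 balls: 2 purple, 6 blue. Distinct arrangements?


8!/(2!×6!) = 28

28


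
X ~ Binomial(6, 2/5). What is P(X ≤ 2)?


P(X ≤ 2) = Σ P(X=i) for i=0..2
P(X=0) = 729/15625
P(X=1) = 2916/15625
P(X=2) = 972/3125
Sum = 1701/3125

P(X ≤ 2) = 1701/3125 ≈ 54.43%


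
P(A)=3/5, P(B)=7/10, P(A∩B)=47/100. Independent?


P(A)×P(B) = 21/50
P(A∩B) = 47/100
Not equal → NOT independent

No, not independent


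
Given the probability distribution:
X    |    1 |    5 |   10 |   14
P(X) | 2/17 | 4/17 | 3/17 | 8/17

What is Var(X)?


E[X] = 164/17
E[X²] = 1970/17
Var(X) = E[X²] - (E[X])² = 1970/17 - 26896/289 = 6594/289

Var(X) = 6594/289 ≈ 22.8166


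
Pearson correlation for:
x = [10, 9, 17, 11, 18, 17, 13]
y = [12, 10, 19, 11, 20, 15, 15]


n=7, Σx=95, Σy=102, Σxy=1464, Σx²=1373, Σy²=1576
r = (7×1464 - 95×102)/√((7×1373 - 95²)(7×1576 - 102²))
= 558/√(586×628) = 558/√368008 ≈ 558/606.6366 ≈ 0.9198

r ≈ 0.9198


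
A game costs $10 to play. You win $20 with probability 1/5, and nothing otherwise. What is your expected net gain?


E[gain] = (20-10)×1/5 + (-10)×4/5
= 2 - 8 = -6

Expected net gain = $-6 ≈ $-6.00


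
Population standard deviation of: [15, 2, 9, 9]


Mean = 35/4
  (15-35/4)²=625/16
  (2-35/4)²=729/16
  (9-35/4)²=1/16
  (9-35/4)²=1/16
Σ(x-μ)² = 339/4
σ² = (339/4)/4 = 339/16

σ = √(339/16) ≈ 4.6030


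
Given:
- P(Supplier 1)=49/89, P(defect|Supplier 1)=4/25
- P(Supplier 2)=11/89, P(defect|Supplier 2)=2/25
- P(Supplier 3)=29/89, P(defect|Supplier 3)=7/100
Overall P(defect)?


P(B) = Σ P(B|Aᵢ)×P(Aᵢ)
  4/25×49/89 = 196/2225
  2/25×11/89 = 22/2225
  7/100×29/89 = 203/8900
Sum = 43/356

P(defect) = 43/356 ≈ 12.08%


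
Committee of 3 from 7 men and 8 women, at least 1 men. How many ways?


Count by #men:
  1M,2W: C(7,1)×C(8,2)=196
  2M,1W: C(7,2)×C(8,1)=168
  3M,0W: C(7,3)×C(8,0)=35
Total = 399

399


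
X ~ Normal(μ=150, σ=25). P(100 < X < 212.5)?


z₁=(100-150)/25=-2.0, z₂=(212.5-150)/25=2.5
P = Φ(2.5) - Φ(-2.0) = 0.993790 - 0.022750 = 0.971040 ≈ 0.9710

P(100 < X < 212.5) ≈ 0.9710


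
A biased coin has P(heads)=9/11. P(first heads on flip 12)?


Geometric: P(X=12) = (1-p)^(k-1)×p = (2/11)^11×9/11 = 18432/3138428376721

P(X=12) = 18432/3138428376721 ≈ 0.00%


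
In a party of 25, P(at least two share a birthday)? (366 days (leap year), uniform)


P(all different) = Π(366-i)/366 for i=0..24
= 0.432316
P(match) = 1 - 0.432316 = 0.567684

P ≈ 0.5677 ≈ 56.77%


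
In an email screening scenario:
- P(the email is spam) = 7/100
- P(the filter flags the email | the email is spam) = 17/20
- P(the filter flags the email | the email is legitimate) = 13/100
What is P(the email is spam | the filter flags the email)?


Using Bayes' theorem:
P(A|B) = P(B|A)·P(A) / P(B)

P(the filter flags the email) = 17/20 × 7/100 + 13/100 × 93/100
= 119/2000 + 1209/10000 = 451/2500

P(the email is spam|the filter flags the email) = (119/2000) / (451/2500) = 595/1804

P(the email is spam|the filter flags the email) = 595/1804 ≈ 32.98%


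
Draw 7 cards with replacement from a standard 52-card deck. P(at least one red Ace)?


P(not a red Ace) = 50/52 = 25/26
P(none in 7 draws) = (25/26)^7 = 6103515625/8031810176
P(≥1 red Ace) = 1 - 6103515625/8031810176 = 1928294551/8031810176

P = 1928294551/8031810176 ≈ 24.01%


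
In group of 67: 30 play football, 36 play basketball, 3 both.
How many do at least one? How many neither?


|A∪B| = 30+36-3 = 63
Neither = 67-63 = 4

At least one: 63; Neither: 4


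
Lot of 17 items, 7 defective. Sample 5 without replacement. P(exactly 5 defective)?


Hypergeometric: C(7,5)×C(10,0)/C(17,5)
= 21×1/6188 = 3/884

P(X=5) = 3/884 ≈ 0.34%


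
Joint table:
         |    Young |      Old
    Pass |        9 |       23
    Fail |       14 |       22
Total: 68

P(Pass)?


P(Pass) = (9+23)/68 = 32/68 = 8/17

P(Pass) = 8/17 ≈ 47.06%


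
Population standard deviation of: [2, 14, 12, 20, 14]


Mean = 62/5
  (2-62/5)²=2704/25
  (14-62/5)²=64/25
  (12-62/5)²=4/25
  (20-62/5)²=1444/25
  (14-62/5)²=64/25
Σ(x-μ)² = 856/5
σ² = (856/5)/5 = 856/25

σ = √(856/25) ≈ 5.8515


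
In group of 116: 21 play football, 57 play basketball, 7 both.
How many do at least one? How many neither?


|A∪B| = 21+57-7 = 71
Neither = 116-71 = 45

At least one: 71; Neither: 45


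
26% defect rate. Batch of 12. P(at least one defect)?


P(all good) = (37/50)^12 = 6582952005840035281/244140625000000000000
P(≥1 defect) = 237557672994159964719/244140625000000000000

P = 237557672994159964719/244140625000000000000 ≈ 97.30%


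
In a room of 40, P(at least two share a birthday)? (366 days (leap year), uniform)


P(all different) = Π(366-i)/366 for i=0..39
= 0.109455
P(match) = 1 - 0.109455 = 0.890545

P ≈ 0.8905 ≈ 89.05%


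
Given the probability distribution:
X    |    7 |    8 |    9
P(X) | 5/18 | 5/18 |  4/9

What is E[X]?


E[X] = Σ x·P(X=x)
= (7)×(5/18) + (8)×(5/18) + (9)×(4/9)
= 49/6

E[X] = 49/6


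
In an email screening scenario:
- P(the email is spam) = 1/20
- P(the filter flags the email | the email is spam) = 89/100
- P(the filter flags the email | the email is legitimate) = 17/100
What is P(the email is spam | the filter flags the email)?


Using Bayes' theorem:
P(A|B) = P(B|A)·P(A) / P(B)

P(the filter flags the email) = 89/100 × 1/20 + 17/100 × 19/20
= 89/2000 + 323/2000 = 103/500

P(the email is spam|the filter flags the email) = (89/2000) / (103/500) = 89/412

P(the email is spam|the filter flags the email) = 89/412 ≈ 21.60%


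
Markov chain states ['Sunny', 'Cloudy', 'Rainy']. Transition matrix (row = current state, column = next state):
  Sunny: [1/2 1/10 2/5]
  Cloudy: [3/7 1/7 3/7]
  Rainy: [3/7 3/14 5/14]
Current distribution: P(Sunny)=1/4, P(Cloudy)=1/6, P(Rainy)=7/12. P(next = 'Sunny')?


P(next=Sunny) = Σᵢ P(now=i)×P(i→Sunny)
= 1/4×1/2 + 1/6×3/7 + 7/12×3/7
= 1/8 + 1/14 + 1/4 = 25/56

P = 25/56 ≈ 0.4464


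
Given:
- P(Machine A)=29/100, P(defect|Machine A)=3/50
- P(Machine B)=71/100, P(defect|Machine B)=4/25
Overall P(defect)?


P(B) = Σ P(B|Aᵢ)×P(Aᵢ)
  3/50×29/100 = 87/5000
  4/25×71/100 = 71/625
Sum = 131/1000

P(defect) = 131/1000 ≈ 13.10%


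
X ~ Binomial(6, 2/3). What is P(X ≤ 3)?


P(X ≤ 3) = Σ P(X=i) for i=0..3
P(X=0) = 1/729
P(X=1) = 4/243
P(X=2) = 20/243
P(X=3) = 160/729
Sum = 233/729

P(X ≤ 3) = 233/729 ≈ 31.96%


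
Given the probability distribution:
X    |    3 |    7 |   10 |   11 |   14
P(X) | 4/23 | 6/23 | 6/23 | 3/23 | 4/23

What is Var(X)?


E[X] = 203/23
E[X²] = 2077/23
Var(X) = E[X²] - (E[X])² = 2077/23 - 41209/529 = 6562/529

Var(X) = 6562/529 ≈ 12.4045


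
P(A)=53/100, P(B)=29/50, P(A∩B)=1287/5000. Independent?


P(A)×P(B) = 1537/5000
P(A∩B) = 1287/5000
Not equal → NOT independent

No, not independent


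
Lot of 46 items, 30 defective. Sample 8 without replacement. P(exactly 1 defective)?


Hypergeometric: C(30,1)×C(16,7)/C(46,8)
= 30×11440/260932815 = 160/121647

P(X=1) = 160/121647 ≈ 0.13%


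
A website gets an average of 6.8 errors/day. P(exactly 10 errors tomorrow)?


Poisson(λ=6.8): P(X=10) = e^(-λ)×λ^k/k!
= e^(-6.8) × 6.8^10 / 10!
≈ 0.001113775148 × 211392282.016 / 3628800 ≈ 0.064882

P(X=10) ≈ 0.064882 ≈ 6.49%


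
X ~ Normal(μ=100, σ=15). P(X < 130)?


z = (130-100)/15 = 2.0
P(Z < 2.0) = 0.9772

P(X < 130) ≈ 0.9772


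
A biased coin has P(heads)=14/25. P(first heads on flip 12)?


Geometric: P(X=12) = (1-p)^(k-1)×p = (11/25)^11×14/25 = 3994363388554/59604644775390625

P(X=12) = 3994363388554/59604644775390625 ≈ 0.01%


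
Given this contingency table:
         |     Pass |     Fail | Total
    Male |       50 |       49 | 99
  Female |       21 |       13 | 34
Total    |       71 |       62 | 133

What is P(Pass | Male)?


P(Pass | Male) = 50/(50+49) = 50/99

P(Pass|Male) = 50/99 ≈ 50.51%


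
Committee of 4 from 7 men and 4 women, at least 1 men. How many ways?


Count by #men:
  1M,3W: C(7,1)×C(4,3)=28
  2M,2W: C(7,2)×C(4,2)=126
  3M,1W: C(7,3)×C(4,1)=140
  4M,0W: C(7,4)×C(4,0)=35
Total = 329

329


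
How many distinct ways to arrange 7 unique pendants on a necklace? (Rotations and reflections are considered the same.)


Free circular arrangements: rotations and reflections both identified.
(n-1)!/2 = 6!/2 = 720/2 = 360

360


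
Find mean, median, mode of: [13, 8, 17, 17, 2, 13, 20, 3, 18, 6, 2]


Sorted: [2, 2, 3, 6, 8, 13, 13, 17, 17, 18, 20]
Mean = 119/11
Median = 13
Freq: {13: 2, 8: 1, 17: 2, 2: 2, 20: 1, 3: 1, 18: 1, 6: 1}
Mode: [2, 13, 17]

Mean=119/11, Median=13, Mode=[2, 13, 17]


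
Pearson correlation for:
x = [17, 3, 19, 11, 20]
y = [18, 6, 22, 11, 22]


n=5, Σx=70, Σy=79, Σxy=1303, Σx²=1180, Σy²=1449
r = (5×1303 - 70×79)/√((5×1180 - 70²)(5×1449 - 79²))
= 985/√(1000×1004) = 985/√1004000 ≈ 985/1001.9980 ≈ 0.9830

r ≈ 0.9830


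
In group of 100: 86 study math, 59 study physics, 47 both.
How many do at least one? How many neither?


|A∪B| = 86+59-47 = 98
Neither = 100-98 = 2

At least one: 98; Neither: 2


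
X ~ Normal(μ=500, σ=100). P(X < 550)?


z = (550-500)/100 = 0.5
P(Z < 0.5) = 0.6915

P(X < 550) ≈ 0.6915


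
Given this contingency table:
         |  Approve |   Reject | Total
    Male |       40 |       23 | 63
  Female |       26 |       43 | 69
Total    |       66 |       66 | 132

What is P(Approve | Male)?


P(Approve | Male) = 40/(40+23) = 40/63

P(Approve|Male) = 40/63 ≈ 63.49%


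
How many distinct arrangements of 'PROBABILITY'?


Letters: 11, freq: {'P': 1, 'R': 1, 'O': 1, 'B': 2, 'A': 1, 'I': 2, 'L': 1, 'T': 1, 'Y': 1}
11!/(1!×1!×1!×2!×1!×2!×1!×1!×1!) = 39916800/4 = 9979200

9979200


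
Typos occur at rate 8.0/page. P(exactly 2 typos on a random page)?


Poisson(λ=8.0): P(X=2) = e^(-λ)×λ^k/k!
= e^(-8.0) × 8.0^2 / 2!
≈ 0.0003354626279 × 64 / 2 ≈ 0.010735

P(X=2) ≈ 0.010735 ≈ 1.07%


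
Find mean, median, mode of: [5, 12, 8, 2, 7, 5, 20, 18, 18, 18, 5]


Sorted: [2, 5, 5, 5, 7, 8, 12, 18, 18, 18, 20]
Mean = 118/11
Median = 8
Freq: {5: 3, 12: 1, 8: 1, 2: 1, 7: 1, 20: 1, 18: 3}
Mode: [5, 18]

Mean=118/11, Median=8, Mode=[5, 18]


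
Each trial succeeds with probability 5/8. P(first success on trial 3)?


Geometric: P(X=3) = (1-p)^(k-1)×p = (3/8)^2×5/8 = 45/512

P(X=3) = 45/512 ≈ 8.79%


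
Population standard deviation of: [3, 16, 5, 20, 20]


Mean = 64/5
  (3-64/5)²=2401/25
  (16-64/5)²=256/25
  (5-64/5)²=1521/25
  (20-64/5)²=1296/25
  (20-64/5)²=1296/25
Σ(x-μ)² = 1354/5
σ² = (1354/5)/5 = 1354/25

σ = √(1354/25) ≈ 7.3593


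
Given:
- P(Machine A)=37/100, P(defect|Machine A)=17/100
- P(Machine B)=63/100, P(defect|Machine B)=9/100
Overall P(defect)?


P(B) = Σ P(B|Aᵢ)×P(Aᵢ)
  17/100×37/100 = 629/10000
  9/100×63/100 = 567/10000
Sum = 299/2500

P(defect) = 299/2500 ≈ 11.96%


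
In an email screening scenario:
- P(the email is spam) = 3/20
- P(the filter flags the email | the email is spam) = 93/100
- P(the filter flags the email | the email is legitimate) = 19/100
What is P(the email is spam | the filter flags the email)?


Using Bayes' theorem:
P(A|B) = P(B|A)·P(A) / P(B)

P(the filter flags the email) = 93/100 × 3/20 + 19/100 × 17/20
= 279/2000 + 323/2000 = 301/1000

P(the email is spam|the filter flags the email) = (279/2000) / (301/1000) = 279/602

P(the email is spam|the filter flags the email) = 279/602 ≈ 46.35%


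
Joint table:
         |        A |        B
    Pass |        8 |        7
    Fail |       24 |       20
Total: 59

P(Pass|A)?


P(Pass|A) = 8/(8+24) = 8/32 = 1/4

P = 1/4 ≈ 25.00%


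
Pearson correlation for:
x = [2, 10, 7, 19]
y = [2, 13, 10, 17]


n=4, Σx=38, Σy=42, Σxy=527, Σx²=514, Σy²=562
r = (4×527 - 38×42)/√((4×514 - 38²)(4×562 - 42²))
= 512/√(612×484) = 512/√296208 ≈ 512/544.2499 ≈ 0.9407

r ≈ 0.9407


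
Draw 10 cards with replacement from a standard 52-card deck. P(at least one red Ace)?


P(not a red Ace) = 50/52 = 25/26
P(none in 10 draws) = (25/26)^10 = 95367431640625/141167095653376
P(≥1 red Ace) = 1 - 95367431640625/141167095653376 = 45799664012751/141167095653376

P = 45799664012751/141167095653376 ≈ 32.44%


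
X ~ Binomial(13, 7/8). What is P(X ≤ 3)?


P(X ≤ 3) = Σ P(X=i) for i=0..3
P(X=0) = 1/549755813888
P(X=1) = 91/549755813888
P(X=2) = 1911/274877906944
P(X=3) = 49049/274877906944
Sum = 25503/137438953472

P(X ≤ 3) = 25503/137438953472 ≈ 0.00%


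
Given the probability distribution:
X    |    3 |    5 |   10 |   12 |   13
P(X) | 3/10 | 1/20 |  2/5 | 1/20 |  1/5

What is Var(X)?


E[X] = 167/20
E[X²] = 1699/20
Var(X) = E[X²] - (E[X])² = 1699/20 - 27889/400 = 6091/400

Var(X) = 6091/400 ≈ 15.2275


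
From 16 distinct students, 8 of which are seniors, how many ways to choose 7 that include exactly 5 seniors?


Choose 5 of the 8 seniors and 2 of the other 8 students:
C(8,5)×C(8,2) = 56×28 = 1568

1568


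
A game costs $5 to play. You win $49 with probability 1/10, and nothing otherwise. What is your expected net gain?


E[gain] = (49-5)×1/10 + (-5)×9/10
= 22/5 - 9/2 = -1/10

Expected net gain = $-1/10 ≈ $-0.10


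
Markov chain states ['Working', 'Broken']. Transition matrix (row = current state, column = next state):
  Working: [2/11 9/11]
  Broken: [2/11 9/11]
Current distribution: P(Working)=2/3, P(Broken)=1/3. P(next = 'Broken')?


P(next=Broken) = Σᵢ P(now=i)×P(i→Broken)
= 2/3×9/11 + 1/3×9/11
= 6/11 + 3/11 = 9/11

P = 9/11 ≈ 0.8182


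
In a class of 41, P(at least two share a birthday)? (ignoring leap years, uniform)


P(all different) = Π(365-i)/365 for i=0..40
= 0.096848
P(match) = 1 - 0.096848 = 0.903152

P ≈ 0.9032 ≈ 90.32%


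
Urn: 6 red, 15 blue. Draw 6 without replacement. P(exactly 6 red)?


Hypergeometric: C(6,6)×C(15,0)/C(21,6)
= 1×1/54264 = 1/54264

P(X=6) = 1/54264 ≈ 0.00%


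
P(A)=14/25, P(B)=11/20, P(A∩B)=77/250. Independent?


P(A)×P(B) = 77/250
P(A∩B) = 77/250
Equal ✓ → Independent

Yes, independent


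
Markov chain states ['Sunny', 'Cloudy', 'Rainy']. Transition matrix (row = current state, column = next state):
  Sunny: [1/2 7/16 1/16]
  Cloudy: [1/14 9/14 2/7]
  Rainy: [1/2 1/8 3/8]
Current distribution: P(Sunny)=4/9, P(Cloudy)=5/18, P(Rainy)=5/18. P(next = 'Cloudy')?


P(next=Cloudy) = Σᵢ P(now=i)×P(i→Cloudy)
= 4/9×7/16 + 5/18×9/14 + 5/18×1/8
= 7/36 + 5/28 + 5/144 = 137/336

P = 137/336 ≈ 0.4077


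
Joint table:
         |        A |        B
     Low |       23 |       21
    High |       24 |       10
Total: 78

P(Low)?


P(Low) = (23+21)/78 = 44/78 = 22/39

P(Low) = 22/39 ≈ 56.41%


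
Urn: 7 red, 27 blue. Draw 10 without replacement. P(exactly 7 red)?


Hypergeometric: C(7,7)×C(27,3)/C(34,10)
= 1×2925/131128140 = 15/672452

P(X=7) = 15/672452 ≈ 0.00%


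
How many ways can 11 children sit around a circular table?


Circular arrangements of 11 distinct objects: fix one position to break rotational symmetry.
(n-1)! = 10! = 3628800

3628800


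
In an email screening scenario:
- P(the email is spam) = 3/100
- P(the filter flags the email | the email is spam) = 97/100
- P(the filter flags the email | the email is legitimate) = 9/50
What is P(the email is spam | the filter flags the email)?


Using Bayes' theorem:
P(A|B) = P(B|A)·P(A) / P(B)

P(the filter flags the email) = 97/100 × 3/100 + 9/50 × 97/100
= 291/10000 + 873/5000 = 2037/10000

P(the email is spam|the filter flags the email) = (291/10000) / (2037/10000) = 1/7

P(the email is spam|the filter flags the email) = 1/7 ≈ 14.29%


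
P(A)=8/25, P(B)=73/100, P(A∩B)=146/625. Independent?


P(A)×P(B) = 146/625
P(A∩B) = 146/625
Equal ✓ → Independent

Yes, independent


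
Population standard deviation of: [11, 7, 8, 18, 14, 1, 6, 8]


Mean = 73/8
  (11-73/8)²=225/64
  (7-73/8)²=289/64
  (8-73/8)²=81/64
  (18-73/8)²=5041/64
  (14-73/8)²=1521/64
  (1-73/8)²=4225/64
  (6-73/8)²=625/64
  (8-73/8)²=81/64
Σ(x-μ)² = 1511/8
σ² = (1511/8)/8 = 1511/64

σ = √(1511/64) ≈ 4.8589


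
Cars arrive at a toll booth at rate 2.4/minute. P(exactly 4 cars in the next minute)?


Poisson(λ=2.4): P(X=4) = e^(-λ)×λ^k/k!
= e^(-2.4) × 2.4^4 / 4!
≈ 0.09071795329 × 33.1776 / 24 ≈ 0.125408

P(X=4) ≈ 0.125408 ≈ 12.54%


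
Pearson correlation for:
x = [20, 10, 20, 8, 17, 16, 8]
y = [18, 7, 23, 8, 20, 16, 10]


n=7, Σx=99, Σy=102, Σxy=1630, Σx²=1573, Σy²=1722
r = (7×1630 - 99×102)/√((7×1573 - 99²)(7×1722 - 102²))
= 1312/√(1210×1650) = 1312/√1996500 ≈ 1312/1412.9756 ≈ 0.9285

r ≈ 0.9285


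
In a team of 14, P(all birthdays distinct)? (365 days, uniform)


P(all different) = Π(365-i)/365 for i=0..13
= (365/365)×(364/365)×...×(352/365)
= 0.776897

P ≈ 0.7769 ≈ 77.69%


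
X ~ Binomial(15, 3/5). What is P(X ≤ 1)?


P(X ≤ 1) = Σ P(X=i) for i=0..1
P(X=0) = 32768/30517578125
P(X=1) = 147456/6103515625
Sum = 770048/30517578125

P(X ≤ 1) = 770048/30517578125 ≈ 0.00%


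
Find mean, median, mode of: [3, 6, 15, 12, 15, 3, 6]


Sorted: [3, 3, 6, 6, 12, 15, 15]
Mean = 60/7
Median = 6
Freq: {3: 2, 6: 2, 15: 2, 12: 1}
Mode: [3, 6, 15]

Mean=60/7, Median=6, Mode=[3, 6, 15]


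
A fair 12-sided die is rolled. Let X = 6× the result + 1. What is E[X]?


E[die] = (1+12)/2 = 13/2
E[X] = 6×13/2 + 1 = 40

E[X] = 40


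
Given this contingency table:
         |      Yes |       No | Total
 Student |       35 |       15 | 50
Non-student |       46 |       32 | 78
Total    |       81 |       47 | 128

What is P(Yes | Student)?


P(Yes | Student) = 35/(35+15) = 35/50 = 7/10

P(Yes|Student) = 7/10 ≈ 70.00%


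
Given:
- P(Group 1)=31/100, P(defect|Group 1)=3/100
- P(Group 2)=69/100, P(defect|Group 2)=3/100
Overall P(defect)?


P(B) = Σ P(B|Aᵢ)×P(Aᵢ)
  3/100×31/100 = 93/10000
  3/100×69/100 = 207/10000
Sum = 3/100

P(defect) = 3/100 ≈ 3.00%


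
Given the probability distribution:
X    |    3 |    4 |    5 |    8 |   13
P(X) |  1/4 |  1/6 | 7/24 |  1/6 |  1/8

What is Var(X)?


E[X] = 35/6
E[X²] = 44
Var(X) = E[X²] - (E[X])² = 44 - 1225/36 = 359/36

Var(X) = 359/36 ≈ 9.9722


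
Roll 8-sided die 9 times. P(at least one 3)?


P(no 3)^9 = (7/8)^9 = 40353607/134217728
P(≥1) = 1 - 40353607/134217728 = 93864121/134217728

P = 93864121/134217728 ≈ 69.93%


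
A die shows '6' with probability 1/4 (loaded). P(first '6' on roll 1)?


Geometric: P(X=1) = (1-p)^(k-1)×p = (3/4)^0×1/4 = 1/4

P(X=1) = 1/4 ≈ 25.00%


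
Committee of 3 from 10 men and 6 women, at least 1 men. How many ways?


Count by #men:
  1M,2W: C(10,1)×C(6,2)=150
  2M,1W: C(10,2)×C(6,1)=270
  3M,0W: C(10,3)×C(6,0)=120
Total = 540

540


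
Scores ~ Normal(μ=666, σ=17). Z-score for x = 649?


z = (x - μ)/σ = (649 - 666)/17 = -1.0

z = -1.0


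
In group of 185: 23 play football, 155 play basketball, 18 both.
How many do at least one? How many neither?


|A∪B| = 23+155-18 = 160
Neither = 185-160 = 25

At least one: 160; Neither: 25


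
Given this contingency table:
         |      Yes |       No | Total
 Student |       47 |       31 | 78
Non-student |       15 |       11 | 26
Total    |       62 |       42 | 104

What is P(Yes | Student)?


P(Yes | Student) = 47/(47+31) = 47/78

P(Yes|Student) = 47/78 ≈ 60.26%


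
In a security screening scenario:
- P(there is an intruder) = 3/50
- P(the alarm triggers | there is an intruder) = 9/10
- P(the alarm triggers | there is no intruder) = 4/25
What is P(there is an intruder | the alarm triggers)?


Using Bayes' theorem:
P(A|B) = P(B|A)·P(A) / P(B)

P(the alarm triggers) = 9/10 × 3/50 + 4/25 × 47/50
= 27/500 + 94/625 = 511/2500

P(there is an intruder|the alarm triggers) = (27/500) / (511/2500) = 135/511

P(there is an intruder|the alarm triggers) = 135/511 ≈ 26.42%


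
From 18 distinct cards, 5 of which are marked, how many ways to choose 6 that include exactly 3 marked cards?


Choose 3 of the 5 marked cards and 3 of the other 13 cards:
C(5,3)×C(13,3) = 10×286 = 2860

2860


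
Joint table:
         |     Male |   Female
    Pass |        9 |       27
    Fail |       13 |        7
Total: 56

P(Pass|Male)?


P(Pass|Male) = 9/(9+13) = 9/22

P = 9/22 ≈ 40.91%


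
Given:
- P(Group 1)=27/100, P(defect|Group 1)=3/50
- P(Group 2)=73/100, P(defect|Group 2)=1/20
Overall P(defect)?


P(B) = Σ P(B|Aᵢ)×P(Aᵢ)
  3/50×27/100 = 81/5000
  1/20×73/100 = 73/2000
Sum = 527/10000

P(defect) = 527/10000 ≈ 5.27%


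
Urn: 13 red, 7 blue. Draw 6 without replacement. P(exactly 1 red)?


Hypergeometric: C(13,1)×C(7,5)/C(20,6)
= 13×21/38760 = 91/12920

P(X=1) = 91/12920 ≈ 0.70%


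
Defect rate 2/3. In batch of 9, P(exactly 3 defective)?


Binomial: P(X=3) = C(9,3)×p^3×(1-p)^6
= 84 × 8/27 × 1/729 = 224/6561

P(X=3) = 224/6561 ≈ 3.41%


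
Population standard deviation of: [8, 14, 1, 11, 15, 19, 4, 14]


Mean = 86/8 = 43/4
  (8-43/4)²=121/16
  (14-43/4)²=169/16
  (1-43/4)²=1521/16
  (11-43/4)²=1/16
  (15-43/4)²=289/16
  (19-43/4)²=1089/16
  (4-43/4)²=729/16
  (14-43/4)²=169/16
Σ(x-μ)² = 511/2
σ² = (511/2)/8 = 511/16

σ = √(511/16) ≈ 5.6513


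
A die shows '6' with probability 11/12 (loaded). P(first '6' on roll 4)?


Geometric: P(X=4) = (1-p)^(k-1)×p = (1/12)^3×11/12 = 11/20736

P(X=4) = 11/20736 ≈ 0.05%


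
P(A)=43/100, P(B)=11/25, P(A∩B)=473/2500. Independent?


P(A)×P(B) = 473/2500
P(A∩B) = 473/2500
Equal ✓ → Independent

Yes, independent


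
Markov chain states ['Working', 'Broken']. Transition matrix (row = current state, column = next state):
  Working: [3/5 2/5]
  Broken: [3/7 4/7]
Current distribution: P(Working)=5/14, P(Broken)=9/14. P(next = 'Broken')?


P(next=Broken) = Σᵢ P(now=i)×P(i→Broken)
= 5/14×2/5 + 9/14×4/7
= 1/7 + 18/49 = 25/49

P = 25/49 ≈ 0.5102


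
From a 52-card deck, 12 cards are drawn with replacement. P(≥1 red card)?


P(not a red card) = 26/52 = 1/2
P(none in 12 draws) = (1/2)^12 = 1/4096
P(≥1 red card) = 1 - 1/4096 = 4095/4096

P = 4095/4096 ≈ 99.98%


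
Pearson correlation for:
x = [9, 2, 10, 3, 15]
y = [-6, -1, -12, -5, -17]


n=5, Σx=39, Σy=-41, Σxy=-446, Σx²=419, Σy²=495
r = (5×(-446) - 39×(-41))/√((5×419 - 39²)(5×495 - (-41)²))
= -631/√(574×794) = -631/√455756 ≈ -631/675.0970 ≈ -0.9347

r ≈ -0.9347


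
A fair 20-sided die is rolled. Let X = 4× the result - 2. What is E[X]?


E[die] = (1+20)/2 = 21/2
E[X] = 4×21/2 - 2 = 40

E[X] = 40


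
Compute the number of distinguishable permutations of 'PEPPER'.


Letters: 6, freq: {'P': 3, 'E': 2, 'R': 1}
6!/(3!×2!×1!) = 720/12 = 60

60


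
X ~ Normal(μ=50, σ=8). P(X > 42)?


z = (42-50)/8 = -1.0
P(X > 42) = 1 - P(Z ≤ -1.0) = 1 - 0.1587 = 0.8413

P(X > 42) ≈ 0.8413


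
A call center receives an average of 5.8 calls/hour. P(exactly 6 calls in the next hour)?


Poisson(λ=5.8): P(X=6) = e^(-λ)×λ^k/k!
= e^(-5.8) × 5.8^6 / 6!
≈ 0.003027554745 × 38068.692544 / 720 ≈ 0.160076

P(X=6) ≈ 0.160076 ≈ 16.01%


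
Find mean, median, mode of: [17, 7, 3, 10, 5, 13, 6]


Sorted: [3, 5, 6, 7, 10, 13, 17]
Mean = 61/7
Median = 7
Freq: {17: 1, 7: 1, 3: 1, 10: 1, 5: 1, 13: 1, 6: 1}
Mode: No mode

Mean=61/7, Median=7, Mode=No mode


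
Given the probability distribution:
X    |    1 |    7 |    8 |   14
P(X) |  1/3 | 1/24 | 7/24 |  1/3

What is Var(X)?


E[X] = 61/8
E[X²] = 691/8
Var(X) = E[X²] - (E[X])² = 691/8 - 3721/64 = 1807/64

Var(X) = 1807/64 ≈ 28.2344


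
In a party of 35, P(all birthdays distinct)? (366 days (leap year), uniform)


P(all different) = Π(366-i)/366 for i=0..34
= (366/366)×(365/366)×...×(332/366)
= 0.186502

P ≈ 0.1865 ≈ 18.65%


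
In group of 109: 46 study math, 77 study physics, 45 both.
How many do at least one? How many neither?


|A∪B| = 46+77-45 = 78
Neither = 109-78 = 31

At least one: 78; Neither: 31


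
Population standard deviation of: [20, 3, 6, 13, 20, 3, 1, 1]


Mean = 67/8
  (20-67/8)²=8649/64
  (3-67/8)²=1849/64
  (6-67/8)²=361/64
  (13-67/8)²=1369/64
  (20-67/8)²=8649/64
  (3-67/8)²=1849/64
  (1-67/8)²=3481/64
  (1-67/8)²=3481/64
Σ(x-μ)² = 3711/8
σ² = (3711/8)/8 = 3711/64

σ = √(3711/64) ≈ 7.6147


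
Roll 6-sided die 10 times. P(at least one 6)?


P(no 6)^10 = (5/6)^10 = 9765625/60466176
P(≥1) = 1 - 9765625/60466176 = 50700551/60466176

P = 50700551/60466176 ≈ 83.85%


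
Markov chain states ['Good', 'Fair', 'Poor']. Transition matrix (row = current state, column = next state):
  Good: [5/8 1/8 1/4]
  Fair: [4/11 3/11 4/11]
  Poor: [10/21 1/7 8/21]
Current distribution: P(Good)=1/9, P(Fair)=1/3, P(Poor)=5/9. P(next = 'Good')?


P(next=Good) = Σᵢ P(now=i)×P(i→Good)
= 1/9×5/8 + 1/3×4/11 + 5/9×10/21
= 5/72 + 4/33 + 50/189 = 7571/16632

P = 7571/16632 ≈ 0.4552


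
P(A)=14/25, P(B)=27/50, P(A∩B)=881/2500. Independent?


P(A)×P(B) = 189/625
P(A∩B) = 881/2500
Not equal → NOT independent

No, not independent


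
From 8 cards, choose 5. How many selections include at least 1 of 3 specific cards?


Complement: C(8,5) - C(5,5) = 56 - 1 = 55

55


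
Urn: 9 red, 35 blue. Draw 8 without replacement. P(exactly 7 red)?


Hypergeometric: C(9,7)×C(35,1)/C(44,8)
= 36×35/177232627 = 1260/177232627

P(X=7) = 1260/177232627 ≈ 0.00%


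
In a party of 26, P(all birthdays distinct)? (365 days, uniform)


P(all different) = Π(365-i)/365 for i=0..25
= (365/365)×(364/365)×...×(340/365)
= 0.401759

P ≈ 0.4018 ≈ 40.18%


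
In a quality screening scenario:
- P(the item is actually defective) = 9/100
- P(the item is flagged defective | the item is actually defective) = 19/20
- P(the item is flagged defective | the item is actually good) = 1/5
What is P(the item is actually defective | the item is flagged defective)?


Using Bayes' theorem:
P(A|B) = P(B|A)·P(A) / P(B)

P(the item is flagged defective) = 19/20 × 9/100 + 1/5 × 91/100
= 171/2000 + 91/500 = 107/400

P(the item is actually defective|the item is flagged defective) = (171/2000) / (107/400) = 171/535

P(the item is actually defective|the item is flagged defective) = 171/535 ≈ 31.96%


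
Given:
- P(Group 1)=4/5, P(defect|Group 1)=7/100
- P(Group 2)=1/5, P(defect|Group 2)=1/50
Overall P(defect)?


P(B) = Σ P(B|Aᵢ)×P(Aᵢ)
  7/100×4/5 = 7/125
  1/50×1/5 = 1/250
Sum = 3/50

P(defect) = 3/50 ≈ 6.00%


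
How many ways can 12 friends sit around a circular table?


Circular arrangements of 12 distinct objects: fix one position to break rotational symmetry.
(n-1)! = 11! = 39916800

39916800


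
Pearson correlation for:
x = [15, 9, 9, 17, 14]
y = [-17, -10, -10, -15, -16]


n=5, Σx=64, Σy=-68, Σxy=-914, Σx²=872, Σy²=970
r = (5×(-914) - 64×(-68))/√((5×872 - 64²)(5×970 - (-68)²))
= -218/√(264×226) = -218/√59664 ≈ -218/244.2622 ≈ -0.8925

r ≈ -0.8925


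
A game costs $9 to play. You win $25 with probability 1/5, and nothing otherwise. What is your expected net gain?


E[gain] = (25-9)×1/5 + (-9)×4/5
= 16/5 - 36/5 = -4

Expected net gain = $-4 ≈ $-4.00


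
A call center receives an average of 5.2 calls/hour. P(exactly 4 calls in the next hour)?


Poisson(λ=5.2): P(X=4) = e^(-λ)×λ^k/k!
= e^(-5.2) × 5.2^4 / 4!
≈ 0.005516564421 × 731.1616 / 24 ≈ 0.168063

P(X=4) ≈ 0.168063 ≈ 16.81%


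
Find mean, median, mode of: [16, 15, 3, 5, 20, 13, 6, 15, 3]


Sorted: [3, 3, 5, 6, 13, 15, 15, 16, 20]
Mean = 96/9 = 32/3
Median = 13
Freq: {16: 1, 15: 2, 3: 2, 5: 1, 20: 1, 13: 1, 6: 1}
Mode: [3, 15]

Mean=32/3, Median=13, Mode=[3, 15]


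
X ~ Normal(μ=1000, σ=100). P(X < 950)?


z = (950-1000)/100 = -0.5
P(Z < -0.5) = 0.3085

P(X < 950) ≈ 0.3085


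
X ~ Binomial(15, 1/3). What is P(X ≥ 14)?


P(X ≥ 14) = Σ P(X=i) for i=14..15
P(X=14) = 10/4782969
P(X=15) = 1/14348907
Sum = 31/14348907

P(X ≥ 14) = 31/14348907 ≈ 0.00%


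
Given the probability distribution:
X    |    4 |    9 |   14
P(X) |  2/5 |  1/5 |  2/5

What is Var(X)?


E[X] = 9
E[X²] = 101
Var(X) = E[X²] - (E[X])² = 101 - 81 = 20

Var(X) = 20 ≈ 20.0000


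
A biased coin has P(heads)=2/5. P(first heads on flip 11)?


Geometric: P(X=11) = (1-p)^(k-1)×p = (3/5)^10×2/5 = 118098/48828125

P(X=11) = 118098/48828125 ≈ 0.24%


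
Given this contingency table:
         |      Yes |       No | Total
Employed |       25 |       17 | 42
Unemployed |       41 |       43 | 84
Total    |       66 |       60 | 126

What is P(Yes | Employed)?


P(Yes | Employed) = 25/(25+17) = 25/42

P(Yes|Employed) = 25/42 ≈ 59.52%


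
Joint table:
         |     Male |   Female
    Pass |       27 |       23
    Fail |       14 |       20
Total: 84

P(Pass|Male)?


P(Pass|Male) = 27/(27+14) = 27/41

P = 27/41 ≈ 65.85%


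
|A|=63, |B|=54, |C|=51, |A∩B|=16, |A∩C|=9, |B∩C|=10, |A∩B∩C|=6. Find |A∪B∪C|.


|A∪B∪C| = 63+54+51-16-9-10+6 = 139

|A∪B∪C| = 139


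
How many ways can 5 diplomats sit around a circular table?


Circular arrangements of 5 distinct objects: fix one position to break rotational symmetry.
(n-1)! = 4! = 24

24


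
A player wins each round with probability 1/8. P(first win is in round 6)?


Geometric: P(X=6) = (1-p)^(k-1)×p = (7/8)^5×1/8 = 16807/262144

P(X=6) = 16807/262144 ≈ 6.41%


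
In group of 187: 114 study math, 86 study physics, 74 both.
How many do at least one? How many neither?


|A∪B| = 114+86-74 = 126
Neither = 187-126 = 61

At least one: 126; Neither: 61


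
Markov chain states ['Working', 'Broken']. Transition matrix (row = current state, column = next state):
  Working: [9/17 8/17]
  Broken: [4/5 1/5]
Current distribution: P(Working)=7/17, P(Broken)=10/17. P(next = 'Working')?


P(next=Working) = Σᵢ P(now=i)×P(i→Working)
= 7/17×9/17 + 10/17×4/5
= 63/289 + 8/17 = 199/289

P = 199/289 ≈ 0.6886


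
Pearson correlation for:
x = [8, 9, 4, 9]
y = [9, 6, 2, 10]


n=4, Σx=30, Σy=27, Σxy=224, Σx²=242, Σy²=221
r = (4×224 - 30×27)/√((4×242 - 30²)(4×221 - 27²))
= 86/√(68×155) = 86/√10540 ≈ 86/102.6645 ≈ 0.8377

r ≈ 0.8377


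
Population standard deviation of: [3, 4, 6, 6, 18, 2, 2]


Mean = 41/7
  (3-41/7)²=400/49
  (4-41/7)²=169/49
  (6-41/7)²=1/49
  (6-41/7)²=1/49
  (18-41/7)²=7225/49
  (2-41/7)²=729/49
  (2-41/7)²=729/49
Σ(x-μ)² = 1322/7
σ² = (1322/7)/7 = 1322/49

σ = √(1322/49) ≈ 5.1942


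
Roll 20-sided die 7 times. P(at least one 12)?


P(no 12)^7 = (19/20)^7 = 893871739/1280000000
P(≥1) = 1 - 893871739/1280000000 = 386128261/1280000000

P = 386128261/1280000000 ≈ 30.17%


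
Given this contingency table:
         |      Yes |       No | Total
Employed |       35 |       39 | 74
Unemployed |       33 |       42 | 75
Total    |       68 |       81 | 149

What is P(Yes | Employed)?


P(Yes | Employed) = 35/(35+39) = 35/74

P(Yes|Employed) = 35/74 ≈ 47.30%


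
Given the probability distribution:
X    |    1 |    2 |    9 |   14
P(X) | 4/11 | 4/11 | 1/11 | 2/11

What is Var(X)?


E[X] = 49/11
E[X²] = 493/11
Var(X) = E[X²] - (E[X])² = 493/11 - 2401/121 = 3022/121

Var(X) = 3022/121 ≈ 24.9752


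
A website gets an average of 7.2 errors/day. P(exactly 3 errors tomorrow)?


Poisson(λ=7.2): P(X=3) = e^(-λ)×λ^k/k!
= e^(-7.2) × 7.2^3 / 3!
≈ 0.0007465858084 × 373.248 / 6 ≈ 0.046444

P(X=3) ≈ 0.046444 ≈ 4.64%


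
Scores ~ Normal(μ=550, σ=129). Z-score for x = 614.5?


z = (x - μ)/σ = (614.5 - 550)/129 = 0.5

z = 0.5


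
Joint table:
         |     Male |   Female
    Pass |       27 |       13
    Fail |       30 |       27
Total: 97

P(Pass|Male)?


P(Pass|Male) = 27/(27+30) = 27/57 = 9/19

P = 9/19 ≈ 47.37%


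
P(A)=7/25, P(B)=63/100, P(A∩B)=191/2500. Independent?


P(A)×P(B) = 441/2500
P(A∩B) = 191/2500
Not equal → NOT independent

No, not independent


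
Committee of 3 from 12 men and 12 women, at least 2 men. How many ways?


Count by #men:
  2M,1W: C(12,2)×C(12,1)=792
  3M,0W: C(12,3)×C(12,0)=220
Total = 1012

1012


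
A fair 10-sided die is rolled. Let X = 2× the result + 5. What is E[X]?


E[die] = (1+10)/2 = 11/2
E[X] = 2×11/2 + 5 = 16

E[X] = 16


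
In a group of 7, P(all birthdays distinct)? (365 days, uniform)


P(all different) = Π(365-i)/365 for i=0..6
= (365/365)×(364/365)×...×(359/365)
= 0.943764

P ≈ 0.9438 ≈ 94.38%
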